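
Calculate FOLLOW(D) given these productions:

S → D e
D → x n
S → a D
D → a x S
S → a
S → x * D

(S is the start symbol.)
In S → D e: D is followed by e, add FIRST(e) \ {ε} = { 'e' }
In S → a D: D is at the end, add FOLLOW(S)
In S → x * D: D is at the end, add FOLLOW(S)

The FOLLOW sets referred to above (computed the same way, to a fixed point):
  FOLLOW(S) = { $, 'e' }

Taking the union: FOLLOW(D) = { $, 'e' }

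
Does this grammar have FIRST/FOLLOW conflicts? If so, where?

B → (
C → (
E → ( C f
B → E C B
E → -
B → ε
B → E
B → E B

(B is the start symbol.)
A FIRST/FOLLOW conflict occurs when a non-terminal N has a nullable alternative N → β (β ⇒* ε) and another alternative N → α with FIRST(α) ∩ FOLLOW(N) ≠ ∅: on such a lookahead the parser cannot decide between expanding α and letting N vanish via β.

Nullable non-terminals: B.
FIRST sets used below: FIRST(E) = { '(', '-' }

B: nullable alternative(s) B → ε; FOLLOW(B) = { $ }
  B → (: FIRST \ {ε} = { '(' } — disjoint from FOLLOW(B)
  B → E C B: FIRST \ {ε} = { '(', '-' } — disjoint from FOLLOW(B)
  B → ε: FIRST \ {ε} = { } — this is the only nullable alternative, skip
  B → E: FIRST \ {ε} = { '(', '-' } — disjoint from FOLLOW(B)
  B → E B: FIRST \ {ε} = { '(', '-' } — disjoint from FOLLOW(B)

C, E have no nullable alternative, so no FIRST/FOLLOW check is needed there.

No FIRST/FOLLOW conflicts found.

Answer: No FIRST/FOLLOW conflicts.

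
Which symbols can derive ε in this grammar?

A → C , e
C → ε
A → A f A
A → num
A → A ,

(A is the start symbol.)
{ 'C' }

A non-terminal is nullable if it can derive ε (the empty string): either it has an ε-production, or it has a production whose right-hand side consists entirely of nullable non-terminals.

ε-productions: C → ε
So C is immediately nullable.
No further non-terminal can be added: every production for the remaining non-terminals contains a terminal or a non-nullable non-terminal.
Nullable = { 'C' }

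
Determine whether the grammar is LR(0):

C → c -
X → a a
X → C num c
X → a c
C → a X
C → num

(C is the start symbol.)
Augment with C' → C and build the canonical LR(0) collection (I0 = CLOSURE({[C' → . C]}), then GOTO on every symbol after a dot until no new states appear). It has 13 states:
  I0: { [C → . a X], [C → . c -], [C → . num], [C' → . C] }  — shift
  I1: { [C' → C .] }  — accept
  I2: { [C → . a X], [C → . c -], [C → . num], [C → a . X], [X → . C num c], [X → . a a], [X → . a c] }  — shift
  I3: { [C → c . -] }  — shift
  I4: { [C → num .] }  — reduce
  I5: { [C → c - .] }  — reduce
  I6: { [X → C . num c] }  — shift
  I7: { [C → a X .] }  — reduce
  I8: { [C → . a X], [C → . c -], [C → . num], [C → a . X], [X → . C num c], [X → . a a], [X → . a c], [X → a . a], [X → a . c] }  — shift
  I9: { [C → . a X], [C → . c -], [C → . num], [C → a . X], [X → . C num c], [X → . a a], [X → . a c], [X → a . a], [X → a . c], [X → a a .] }  — shift, reduce
  I10: { [C → c . -], [X → a c .] }  — shift, reduce
  I11: { [X → C num . c] }  — shift
  I12: { [X → C num c .] }  — reduce

Conflict in state I9:
  Shift-reduce conflict between [X → a a .] and [C → . a X]
So the grammar is NOT LR(0).

Answer: No. Shift-reduce conflict between [X → a a .] and [C → . a X]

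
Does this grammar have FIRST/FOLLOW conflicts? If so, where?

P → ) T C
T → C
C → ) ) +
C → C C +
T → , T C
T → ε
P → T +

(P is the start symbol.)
A FIRST/FOLLOW conflict occurs when a non-terminal N has a nullable alternative N → β (β ⇒* ε) and another alternative N → α with FIRST(α) ∩ FOLLOW(N) ≠ ∅: on such a lookahead the parser cannot decide between expanding α and letting N vanish via β.

Nullable non-terminals: T.
FIRST sets used below: FIRST(C) = { ')' }

T: nullable alternative(s) T → ε; FOLLOW(T) = { ')', '+' }
  T → C: FIRST \ {ε} = { ')' } — overlaps FOLLOW(T) on { ')' }: CONFLICT
  T → , T C: FIRST \ {ε} = { ',' } — disjoint from FOLLOW(T)
  T → ε: FIRST \ {ε} = { } — this is the only nullable alternative, skip

C, P have no nullable alternative, so no FIRST/FOLLOW check is needed there.

So the grammar has 1 FIRST/FOLLOW conflict (marked CONFLICT above).

Answer: Yes. T → C with FOLLOW(T) on { ')' }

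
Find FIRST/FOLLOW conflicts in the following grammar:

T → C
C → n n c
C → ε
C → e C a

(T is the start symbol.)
No FIRST/FOLLOW conflicts.

A FIRST/FOLLOW conflict occurs when a non-terminal N has a nullable alternative N → β (β ⇒* ε) and another alternative N → α with FIRST(α) ∩ FOLLOW(N) ≠ ∅: on such a lookahead the parser cannot decide between expanding α and letting N vanish via β.

Nullable non-terminals: C, T.

C: nullable alternative(s) C → ε; FOLLOW(C) = { $, 'a' }
  C → n n c: FIRST \ {ε} = { 'n' } — disjoint from FOLLOW(C)
  C → ε: FIRST \ {ε} = { } — this is the only nullable alternative, skip
  C → e C a: FIRST \ {ε} = { 'e' } — disjoint from FOLLOW(C)
T has a nullable alternative but only one production, so nothing to check.

No FIRST/FOLLOW conflicts found.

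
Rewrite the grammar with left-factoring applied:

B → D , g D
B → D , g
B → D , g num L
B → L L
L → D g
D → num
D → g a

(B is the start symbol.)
Left-factoring transforms A → αβ₁ | αβ₂ into A → αA' and A' → β₁ | β₂
(α is the longest common prefix among the alternatives). Repeat until
no nonterminal has two alternatives with a common prefix.

Round 1: B has alternatives sharing prefix 'D , g'. Introduce B': B → D , g B'
  Add: B' → D
  Add: B' → ε
  Add: B' → num L

No remaining common prefixes — done.

Resulting grammar:
B → D , g B'
B' → D
B' → ε
B' → num L
B → L L
L → D g
D → num
D → g a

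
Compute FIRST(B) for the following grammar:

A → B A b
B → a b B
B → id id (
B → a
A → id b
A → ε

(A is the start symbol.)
{ 'a', 'id' }

To compute FIRST(B), examine every production with B on the left-hand side, reading each right-hand side left to right until a non-nullable symbol is reached.

From B → a b B:
  - a is a terminal: add 'a' and stop
From B → id id (:
  - id is a terminal: add 'id' and stop
From B → a:
  - a is a terminal: add 'a' and stop

Collecting: FIRST(B) = { 'a', 'id' }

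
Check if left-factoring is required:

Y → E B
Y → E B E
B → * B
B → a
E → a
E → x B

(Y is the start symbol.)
Yes, Y has productions with common prefix 'E B'

Left-factoring is needed when two productions for the same non-terminal
share a common prefix on the right-hand side.

Productions for Y:
  Y → E B
  Y → E B E
Productions for B:
  B → * B
  B → a
Productions for E:
  E → a
  E → x B

Found common prefix 'E B' in productions for Y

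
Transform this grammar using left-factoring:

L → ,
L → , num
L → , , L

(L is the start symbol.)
Left-factoring transforms A → αβ₁ | αβ₂ into A → αA' and A' → β₁ | β₂
(α is the longest common prefix among the alternatives). Repeat until
no nonterminal has two alternatives with a common prefix.

Round 1: L has alternatives sharing prefix ','. Introduce L': L → , L'
  Add: L' → ε
  Add: L' → num
  Add: L' → , L

No remaining common prefixes — done.

Resulting grammar:
L → , L'
L' → ε
L' → num
L' → , L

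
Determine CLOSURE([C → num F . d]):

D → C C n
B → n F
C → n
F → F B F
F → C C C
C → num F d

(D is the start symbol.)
{ [C → num F . d] }

Start with: [C → num F . d]
The dot precedes the terminal d, so nothing is added.

CLOSURE = { [C → num F . d] }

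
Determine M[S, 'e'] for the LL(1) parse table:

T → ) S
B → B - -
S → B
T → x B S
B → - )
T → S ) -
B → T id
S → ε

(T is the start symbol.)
Empty (error entry)

To find M[S, 'e'], we find productions for S where 'e' is in the predict set (PREDICT(N → α) = (FIRST(α) \ {ε}) ∪ (FOLLOW(N) if α ⇒* ε)).

Relevant sets:
  FIRST(B) = { ')', '-', 'x' }
  FOLLOW(S) = { $, ')', 'id' }

S → B: PREDICT = { ')', '-', 'x' }
S → ε: PREDICT = { $, ')', 'id' }

M[S, 'e'] is empty (no production applies)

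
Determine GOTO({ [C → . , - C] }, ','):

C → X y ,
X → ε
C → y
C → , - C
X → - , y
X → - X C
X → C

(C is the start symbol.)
{ [C → , . - C] }

GOTO(I, ',') = CLOSURE({ [A → αX.β] : [A → α.Xβ] ∈ I, X = ',' })

Items with dot before ',', with the dot advanced:
  [C → . , - C] → [C → , . - C]
Closure adds nothing (no advanced item has the dot before a non-terminal).

GOTO = { [C → , . - C] }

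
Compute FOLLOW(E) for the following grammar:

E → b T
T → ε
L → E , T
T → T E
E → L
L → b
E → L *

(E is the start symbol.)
E is the start symbol, so $ ∈ FOLLOW(E).
In L → E , T: E is followed by ',' T, add FIRST(',' T) \ {ε} = { ',' }
In T → T E: E is at the end, add FOLLOW(T)

The FOLLOW sets referred to above (computed the same way, to a fixed point):
  FOLLOW(T) = { $, '*', ',', 'b' }

Taking the union: FOLLOW(E) = { $, '*', ',', 'b' }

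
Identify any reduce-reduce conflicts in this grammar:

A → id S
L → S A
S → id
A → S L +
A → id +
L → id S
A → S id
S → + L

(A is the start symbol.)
A reduce-reduce conflict occurs when an LR(0) state has two complete items [A → α .] and [B → β .] — both call for a reduction, and with no lookahead the parser cannot choose between them.

Augment with A' → A and build the canonical LR(0) collection (I0 = CLOSURE({[A' → . A]}), then GOTO on every symbol after a dot until no new states appear). It has 16 states:
  I0: { [A → . S L +], [A → . S id], [A → . id +], [A → . id S], [A' → . A], [S → . + L], [S → . id] }  — shift
  I1: { [L → . S A], [L → . id S], [S → + . L], [S → . + L], [S → . id] }  — shift
  I2: { [A' → A .] }  — accept
  I3: { [A → S . L +], [A → S . id], [L → . S A], [L → . id S], [S → . + L], [S → . id] }  — shift
  I4: { [A → id . +], [A → id . S], [S → . + L], [S → . id], [S → id .] }  — shift, reduce
  I5: { [A → id + .], [L → . S A], [L → . id S], [S → + . L], [S → . + L], [S → . id] }  — shift, reduce
  I6: { [A → id S .] }  — reduce
  I7: { [S → id .] }  — reduce
  I8: { [S → + L .] }  — reduce
  I9: { [A → . S L +], [A → . S id], [A → . id +], [A → . id S], [L → S . A], [S → . + L], [S → . id] }  — shift
  I10: { [L → id . S], [S → . + L], [S → . id], [S → id .] }  — shift, reduce
  I11: { [L → id S .] }  — reduce
  I12: { [L → S A .] }  — reduce
  I13: { [A → S L . +] }  — shift
  I14: { [A → S id .], [L → id . S], [S → . + L], [S → . id], [S → id .] }  — shift, 2 reduces
  I15: { [A → S L + .] }  — reduce

I14 contains complete items [A → S id .], [S → id .] — reduce-reduce conflict.

Answer: Yes — I14: [A → S id .] vs [S → id .]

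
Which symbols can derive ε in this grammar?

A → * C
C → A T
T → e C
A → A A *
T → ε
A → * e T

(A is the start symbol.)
{ 'T' }

A non-terminal is nullable if it can derive ε (the empty string): either it has an ε-production, or it has a production whose right-hand side consists entirely of nullable non-terminals.

ε-productions: T → ε
So T is immediately nullable.
No further non-terminal can be added: every production for the remaining non-terminals contains a terminal or a non-nullable non-terminal.
Nullable = { 'T' }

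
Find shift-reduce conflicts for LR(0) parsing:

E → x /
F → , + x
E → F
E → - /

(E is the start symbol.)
No shift-reduce conflicts

A shift-reduce conflict occurs when an LR(0) state has both:
  - a complete (reduce) item [A → α .] (dot at the end), and
  - a shift item [B → β . c γ] (dot before a terminal).

Augment with E' → E and build the canonical LR(0) collection (I0 = CLOSURE({[E' → . E]}), then GOTO on every symbol after a dot until no new states appear). It has 10 states:
  I0: { [E → . - /], [E → . F], [E → . x /], [E' → . E], [F → . , + x] }  — shift
  I1: { [F → , . + x] }  — shift
  I2: { [E → - . /] }  — shift
  I3: { [E' → E .] }  — accept
  I4: { [E → F .] }  — reduce
  I5: { [E → x . /] }  — shift
  I6: { [E → x / .] }  — reduce
  I7: { [E → - / .] }  — reduce
  I8: { [F → , + . x] }  — shift
  I9: { [F → , + x .] }  — reduce

No state contains both a complete item and a shift item.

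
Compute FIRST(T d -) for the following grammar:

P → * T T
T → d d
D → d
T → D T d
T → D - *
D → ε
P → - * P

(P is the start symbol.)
FIRST sets of the non-terminals involved (from the grammar, by fixed-point iteration):
  FIRST(T) = { '-', 'd' }

To compute FIRST(T d -), process the symbols left to right:
Symbol T is a non-terminal. Add FIRST(T) \ {ε} = { '-', 'd' }
T is not nullable (ε ∉ FIRST(T)), so stop here.
FIRST(T d -) = { '-', 'd' }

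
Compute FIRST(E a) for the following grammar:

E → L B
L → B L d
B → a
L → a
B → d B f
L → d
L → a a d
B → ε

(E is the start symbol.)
FIRST sets of the non-terminals involved (from the grammar, by fixed-point iteration):
  FIRST(E) = { 'a', 'd' }

To compute FIRST(E a), process the symbols left to right:
Symbol E is a non-terminal. Add FIRST(E) \ {ε} = { 'a', 'd' }
E is not nullable (ε ∉ FIRST(E)), so stop here.
FIRST(E a) = { 'a', 'd' }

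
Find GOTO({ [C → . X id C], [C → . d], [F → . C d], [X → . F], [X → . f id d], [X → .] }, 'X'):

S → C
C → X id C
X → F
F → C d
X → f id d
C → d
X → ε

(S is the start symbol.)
GOTO(I, 'X') = CLOSURE({ [A → αX.β] : [A → α.Xβ] ∈ I, X = 'X' })

Items with dot before 'X', with the dot advanced:
  [C → . X id C] → [C → X . id C]
Closure adds nothing (no advanced item has the dot before a non-terminal).

GOTO = { [C → X . id C] }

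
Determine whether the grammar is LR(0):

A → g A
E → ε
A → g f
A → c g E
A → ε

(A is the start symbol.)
A grammar is LR(0) if no state in the canonical LR(0) collection has:
  - both a shift item (dot before a terminal) and a complete item (shift-reduce conflict), or
  - two or more complete items (reduce-reduce conflict; the accept item [A' → A .] counts as a complete item here).

Augment with A' → A and build the canonical LR(0) collection (I0 = CLOSURE({[A' → . A]}), then GOTO on every symbol after a dot until no new states appear). It has 8 states:
  I0: { [A → . c g E], [A → . g A], [A → . g f], [A → .], [A' → . A] }  — shift, reduce
  I1: { [A' → A .] }  — accept
  I2: { [A → c . g E] }  — shift
  I3: { [A → . c g E], [A → . g A], [A → . g f], [A → .], [A → g . A], [A → g . f] }  — shift, reduce
  I4: { [A → g A .] }  — reduce
  I5: { [A → g f .] }  — reduce
  I6: { [A → c g . E], [E → .] }  — reduce
  I7: { [A → c g E .] }  — reduce

Conflict in state I0:
  Shift-reduce conflict between [A → .] and [A → . c g E]
So the grammar is NOT LR(0).

Answer: No. Shift-reduce conflict between [A → .] and [A → . c g E]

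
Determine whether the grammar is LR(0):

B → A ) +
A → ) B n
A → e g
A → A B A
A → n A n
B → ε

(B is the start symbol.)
No. Shift-reduce conflict between [B → .] and [A → . ) B n]

Augment with B' → B and build the canonical LR(0) collection (I0 = CLOSURE({[B' → . B]}), then GOTO on every symbol after a dot until no new states appear). It has 15 states:
  I0: { [A → . ) B n], [A → . A B A], [A → . e g], [A → . n A n], [B → . A ) +], [B → .], [B' → . B] }  — shift, reduce
  I1: { [A → ) . B n], [A → . ) B n], [A → . A B A], [A → . e g], [A → . n A n], [B → . A ) +], [B → .] }  — shift, reduce
  I2: { [A → . ) B n], [A → . A B A], [A → . e g], [A → . n A n], [A → A . B A], [B → . A ) +], [B → .], [B → A . ) +] }  — shift, reduce
  I3: { [B' → B .] }  — accept
  I4: { [A → e . g] }  — shift
  I5: { [A → . ) B n], [A → . A B A], [A → . e g], [A → . n A n], [A → n . A n] }  — shift
  I6: { [A → . ) B n], [A → . A B A], [A → . e g], [A → . n A n], [A → A . B A], [A → n A . n], [B → . A ) +], [B → .] }  — shift, reduce
  I7: { [A → . ) B n], [A → . A B A], [A → . e g], [A → . n A n], [A → A B . A] }  — shift
  I8: { [A → . ) B n], [A → . A B A], [A → . e g], [A → . n A n], [A → n . A n], [A → n A n .] }  — shift, reduce
  I9: { [A → . ) B n], [A → . A B A], [A → . e g], [A → . n A n], [A → A . B A], [A → A B A .], [B → . A ) +], [B → .] }  — shift, 2 reduces
  I10: { [A → e g .] }  — reduce
  I11: { [A → ) . B n], [A → . ) B n], [A → . A B A], [A → . e g], [A → . n A n], [B → . A ) +], [B → .], [B → A ) . +] }  — shift, reduce
  I12: { [B → A ) + .] }  — reduce
  I13: { [A → ) B . n] }  — shift
  I14: { [A → ) B n .] }  — reduce

Conflict in state I0:
  Shift-reduce conflict between [B → .] and [A → . ) B n]
So the grammar is NOT LR(0).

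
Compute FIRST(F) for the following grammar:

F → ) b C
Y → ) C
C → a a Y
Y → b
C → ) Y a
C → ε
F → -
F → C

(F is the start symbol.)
{ ')', '-', 'a', ε }

To compute FIRST(F), examine every production with F on the left-hand side, reading each right-hand side left to right until a non-nullable symbol is reached.

FIRST sets of the other non-terminals involved (by the same procedure, iterated to a fixed point):
  FIRST(C) = { ')', 'a', ε }

From F → ) b C:
  - ')' is a terminal: add ')' and stop
From F → -:
  - '-' is a terminal: add '-' and stop
From F → C:
  - C is a non-terminal: add FIRST(C) \ {ε} = { ')', 'a' }
    C is nullable and nothing follows, so the whole right-hand side can vanish: ε ∈ FIRST(F)

Collecting: FIRST(F) = { ')', '-', 'a', ε }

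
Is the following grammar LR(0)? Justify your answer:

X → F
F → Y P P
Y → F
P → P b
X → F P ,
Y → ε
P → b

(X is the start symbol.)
A grammar is LR(0) if no state in the canonical LR(0) collection has:
  - both a shift item (dot before a terminal) and a complete item (shift-reduce conflict), or
  - two or more complete items (reduce-reduce conflict; the accept item [X' → X .] counts as a complete item here).

Augment with X' → X and build the canonical LR(0) collection (I0 = CLOSURE({[X' → . X]}), then GOTO on every symbol after a dot until no new states appear). It has 11 states:
  I0: { [F → . Y P P], [X → . F P ,], [X → . F], [X' → . X], [Y → . F], [Y → .] }  — reduce
  I1: { [P → . P b], [P → . b], [X → F . P ,], [X → F .], [Y → F .] }  — shift, 2 reduces
  I2: { [X' → X .] }  — accept
  I3: { [F → Y . P P], [P → . P b], [P → . b] }  — shift
  I4: { [F → Y P . P], [P → . P b], [P → . b], [P → P . b] }  — shift
  I5: { [P → b .] }  — reduce
  I6: { [F → Y P P .], [P → P . b] }  — shift, reduce
  I7: { [P → P b .], [P → b .] }  — 2 reduces
  I8: { [P → P b .] }  — reduce
  I9: { [P → P . b], [X → F P . ,] }  — shift
  I10: { [X → F P , .] }  — reduce

Conflict in state I1:
  Shift-reduce conflict between [X → F .] and [P → . b]
So the grammar is NOT LR(0).

Answer: No. Shift-reduce conflict between [X → F .] and [P → . b]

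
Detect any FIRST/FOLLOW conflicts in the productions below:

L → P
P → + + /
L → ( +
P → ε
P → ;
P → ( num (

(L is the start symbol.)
A FIRST/FOLLOW conflict occurs when a non-terminal N has a nullable alternative N → β (β ⇒* ε) and another alternative N → α with FIRST(α) ∩ FOLLOW(N) ≠ ∅: on such a lookahead the parser cannot decide between expanding α and letting N vanish via β.

Nullable non-terminals: L, P.
FIRST sets used below: FIRST(P) = { '(', '+', ';', ε }

L: nullable alternative(s) L → P; FOLLOW(L) = { $ }
  L → P: FIRST \ {ε} = { '(', '+', ';' } — this is the only nullable alternative, skip
  L → ( +: FIRST \ {ε} = { '(' } — disjoint from FOLLOW(L)

P: nullable alternative(s) P → ε; FOLLOW(P) = { $ }
  P → + + /: FIRST \ {ε} = { '+' } — disjoint from FOLLOW(P)
  P → ε: FIRST \ {ε} = { } — this is the only nullable alternative, skip
  P → ;: FIRST \ {ε} = { ';' } — disjoint from FOLLOW(P)
  P → ( num (: FIRST \ {ε} = { '(' } — disjoint from FOLLOW(P)

No FIRST/FOLLOW conflicts found.

Answer: No FIRST/FOLLOW conflicts.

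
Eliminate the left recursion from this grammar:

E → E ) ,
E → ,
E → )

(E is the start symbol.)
E → , E'
E → ) E'
E' → ) , E'
E' → ε

E is directly left-recursive. The standard transformation for
  A → A α₁ | ... | A α_m | β₁ | ... | β_n
is
  A  → β₁ A' | ... | β_n A'
  A' → α₁ A' | ... | α_m A' | ε

E → , becomes E → , E'
E → ) becomes E → ) E'
E → E ) , becomes E' → ) , E'
Add E' → ε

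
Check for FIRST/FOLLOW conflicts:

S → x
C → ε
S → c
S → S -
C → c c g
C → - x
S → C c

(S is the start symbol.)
Yes. C → c c g with FOLLOW(C) on { 'c' }

A FIRST/FOLLOW conflict occurs when a non-terminal N has a nullable alternative N → β (β ⇒* ε) and another alternative N → α with FIRST(α) ∩ FOLLOW(N) ≠ ∅: on such a lookahead the parser cannot decide between expanding α and letting N vanish via β.

Nullable non-terminals: C.

C: nullable alternative(s) C → ε; FOLLOW(C) = { 'c' }
  C → ε: FIRST \ {ε} = { } — this is the only nullable alternative, skip
  C → c c g: FIRST \ {ε} = { 'c' } — overlaps FOLLOW(C) on { 'c' }: CONFLICT
  C → - x: FIRST \ {ε} = { '-' } — disjoint from FOLLOW(C)

S has no nullable alternative, so no FIRST/FOLLOW check is needed there.

So the grammar has 1 FIRST/FOLLOW conflict (marked CONFLICT above).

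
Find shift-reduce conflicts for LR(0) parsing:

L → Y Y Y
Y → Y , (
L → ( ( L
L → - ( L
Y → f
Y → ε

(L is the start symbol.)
A shift-reduce conflict occurs when an LR(0) state has both:
  - a complete (reduce) item [A → α .] (dot at the end), and
  - a shift item [B → β . c γ] (dot before a terminal).

Augment with L' → L and build the canonical LR(0) collection (I0 = CLOSURE({[L' → . L]}), then GOTO on every symbol after a dot until no new states appear). It has 14 states:
  I0: { [L → . ( ( L], [L → . - ( L], [L → . Y Y Y], [L' → . L], [Y → . Y , (], [Y → . f], [Y → .] }  — shift, reduce
  I1: { [L → ( . ( L] }  — shift
  I2: { [L → - . ( L] }  — shift
  I3: { [L' → L .] }  — accept
  I4: { [L → Y . Y Y], [Y → . Y , (], [Y → . f], [Y → .], [Y → Y . , (] }  — shift, reduce
  I5: { [Y → f .] }  — reduce
  I6: { [Y → Y , . (] }  — shift
  I7: { [L → Y Y . Y], [Y → . Y , (], [Y → . f], [Y → .], [Y → Y . , (] }  — shift, reduce
  I8: { [L → Y Y Y .], [Y → Y . , (] }  — shift, reduce
  I9: { [Y → Y , ( .] }  — reduce
  I10: { [L → - ( . L], [L → . ( ( L], [L → . - ( L], [L → . Y Y Y], [Y → . Y , (], [Y → . f], [Y → .] }  — shift, reduce
  I11: { [L → - ( L .] }  — reduce
  I12: { [L → ( ( . L], [L → . ( ( L], [L → . - ( L], [L → . Y Y Y], [Y → . Y , (], [Y → . f], [Y → .] }  — shift, reduce
  I13: { [L → ( ( L .] }  — reduce

I0 contains reduce item [Y → .] and shift items [L → . ( ( L], [L → . - ( L], [Y → . f] — shift-reduce conflict.
I4 contains reduce item [Y → .] and shift items [Y → Y . , (], [Y → . f] — shift-reduce conflict.
I7 contains reduce item [Y → .] and shift items [Y → Y . , (], [Y → . f] — shift-reduce conflict.
I8 contains reduce item [L → Y Y Y .] and shift item [Y → Y . , (] — shift-reduce conflict.
I10 contains reduce item [Y → .] and shift items [L → . ( ( L], [L → . - ( L], [Y → . f] — shift-reduce conflict.
I12 contains reduce item [Y → .] and shift items [L → . ( ( L], [L → . - ( L], [Y → . f] — shift-reduce conflict.

Answer: Yes — I0: [Y → .] vs [L → . ( ( L]; I4: [Y → .] vs [Y → Y . , (]; I7: [Y → .] vs [Y → Y . , (]; I8: [L → Y Y Y .] vs [Y → Y . , (]; I10: [Y → .] vs [L → . ( ( L]; I12: [Y → .] vs [L → . ( ( L]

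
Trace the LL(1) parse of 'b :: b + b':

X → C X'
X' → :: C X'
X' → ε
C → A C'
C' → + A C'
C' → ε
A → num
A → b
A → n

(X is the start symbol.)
Stack is shown with the top on the left.

Stack        Input         Action
---------------------------------
X $          b :: b + b $  output X → C X'
C X' $       b :: b + b $  output C → A C'
A C' X' $    b :: b + b $  output A → b
b C' X' $    b :: b + b $  match 'b'
C' X' $      :: b + b $    output C' → ε
X' $         :: b + b $    output X' → :: C X'
:: C X' $    :: b + b $    match '::'
C X' $       b + b $       output C → A C'
A C' X' $    b + b $       output A → b
b C' X' $    b + b $       match 'b'
C' X' $      + b $         output C' → + A C'
+ A C' X' $  + b $         match '+'
A C' X' $    b $           output A → b
b C' X' $    b $           match 'b'
C' X' $      $             output C' → ε
X' $         $             output X' → ε
$            $             accept

The string is accepted.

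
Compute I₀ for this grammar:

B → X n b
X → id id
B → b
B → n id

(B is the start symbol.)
{ [B → . X n b], [B → . b], [B → . n id], [B' → . B], [X → . id id] }

First, augment the grammar with B' → B
I₀ = CLOSURE({ [B' → . B] }):
  [B' → . B] has the dot before B: add [B → . X n b], [B → . b], [B → . n id]
  [B → . X n b] has the dot before X: add [X → . id id]
No further items can be added.

I₀ = { [B → . X n b], [B → . b], [B → . n id], [B' → . B], [X → . id id] }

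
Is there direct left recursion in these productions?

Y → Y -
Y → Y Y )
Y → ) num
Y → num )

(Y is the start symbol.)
Yes, Y is left-recursive

Direct left recursion occurs when N → N α for some non-terminal N (the right-hand side begins with the left-hand side itself).

Y → Y -: LEFT RECURSIVE (starts with Y)
Y → Y Y ): LEFT RECURSIVE (starts with Y)
Y → ) num: starts with ')'
Y → num ): starts with num

The grammar has direct left recursion on: Y.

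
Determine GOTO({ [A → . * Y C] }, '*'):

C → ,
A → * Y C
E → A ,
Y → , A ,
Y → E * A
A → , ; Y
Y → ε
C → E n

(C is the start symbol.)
GOTO(I, '*') = CLOSURE({ [A → αX.β] : [A → α.Xβ] ∈ I, X = '*' })

Items with dot before '*', with the dot advanced:
  [A → . * Y C] → [A → * . Y C]
Closure of the advanced items:
  [A → * . Y C] has the dot before Y: add [Y → . , A ,], [Y → . E * A], [Y → .]
  [Y → . E * A] has the dot before E: add [E → . A ,]
  [E → . A ,] has the dot before A: add [A → . * Y C], [A → . , ; Y]

GOTO = { [A → * . Y C], [A → . * Y C], [A → . , ; Y], [E → . A ,], [Y → . , A ,], [Y → . E * A], [Y → .] }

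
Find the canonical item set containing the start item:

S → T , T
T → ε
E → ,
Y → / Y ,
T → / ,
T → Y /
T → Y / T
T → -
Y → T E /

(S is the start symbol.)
First, augment the grammar with S' → S
I₀ = CLOSURE({ [S' → . S] }):
  [S' → . S] has the dot before S: add [S → . T , T]
  [S → . T , T] has the dot before T: add [T → .], [T → . / ,], [T → . Y /], [T → . Y / T], [T → . -]
  [T → . Y /] has the dot before Y: add [Y → . / Y ,], [Y → . T E /]
No further items can be added.

I₀ = { [S → . T , T], [S' → . S], [T → . -], [T → . / ,], [T → . Y / T], [T → . Y /], [T → .], [Y → . / Y ,], [Y → . T E /] }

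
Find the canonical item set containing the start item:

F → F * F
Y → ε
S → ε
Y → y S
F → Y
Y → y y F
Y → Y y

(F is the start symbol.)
First, augment the grammar with F' → F
I₀ = CLOSURE({ [F' → . F] }):
  [F' → . F] has the dot before F: add [F → . F * F], [F → . Y]
  [F → . Y] has the dot before Y: add [Y → .], [Y → . y S], [Y → . y y F], [Y → . Y y]
No further items can be added.

I₀ = { [F → . F * F], [F → . Y], [F' → . F], [Y → . Y y], [Y → . y S], [Y → . y y F], [Y → .] }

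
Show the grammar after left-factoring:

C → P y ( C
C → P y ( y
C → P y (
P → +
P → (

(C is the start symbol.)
Left-factoring transforms A → αβ₁ | αβ₂ into A → αA' and A' → β₁ | β₂
(α is the longest common prefix among the alternatives). Repeat until
no nonterminal has two alternatives with a common prefix.

Round 1: C has alternatives sharing prefix 'P y ('. Introduce C': C → P y ( C'
  Add: C' → C
  Add: C' → y
  Add: C' → ε

No remaining common prefixes — done.

Resulting grammar:
C → P y ( C'
C' → C
C' → y
C' → ε
P → +
P → (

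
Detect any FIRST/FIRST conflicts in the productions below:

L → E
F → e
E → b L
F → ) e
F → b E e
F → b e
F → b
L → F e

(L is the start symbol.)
Yes. L → E / L → F e on { 'b' }; F → b E e / F → b e on { 'b' }; F → b E e / F → b on { 'b' }; F → b e / F → b on { 'b' }

A FIRST/FIRST conflict occurs when two productions N → α and N → β for the same non-terminal have FIRST(α) ∩ FIRST(β) ≠ ∅ (with ε ∈ FIRST of a nullable right-hand side, so two nullable alternatives also conflict).

FIRST sets of the non-terminals at (or reachable through a nullable prefix from) the front of some alternative:
  FIRST(E) = { 'b' }
  FIRST(F) = { ')', 'b', 'e' }

Productions for L:
  L → E: FIRST = { 'b' }
  L → F e: FIRST = { ')', 'b', 'e' }
Productions for F:
  F → e: FIRST = { 'e' }
  F → ) e: FIRST = { ')' }
  F → b E e: FIRST = { 'b' }
  F → b e: FIRST = { 'b' }
  F → b: FIRST = { 'b' }
E has only one production, so no FIRST/FIRST conflict is possible there.

Conflict for L: L → E and L → F e
  Overlap: { 'b' }
Conflict for F: F → b E e and F → b e
  Overlap: { 'b' }
Conflict for F: F → b E e and F → b
  Overlap: { 'b' }
Conflict for F: F → b e and F → b
  Overlap: { 'b' }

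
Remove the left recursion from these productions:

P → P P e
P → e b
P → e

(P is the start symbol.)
P → e b P'
P → e P'
P' → P e P'
P' → ε

P is directly left-recursive. The standard transformation for
  A → A α₁ | ... | A α_m | β₁ | ... | β_n
is
  A  → β₁ A' | ... | β_n A'
  A' → α₁ A' | ... | α_m A' | ε

P → e b becomes P → e b P'
P → e becomes P → e P'
P → P P e becomes P' → P e P'
Add P' → ε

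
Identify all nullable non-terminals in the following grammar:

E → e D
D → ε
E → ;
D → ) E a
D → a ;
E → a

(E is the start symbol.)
A non-terminal is nullable if it can derive ε (the empty string): either it has an ε-production, or it has a production whose right-hand side consists entirely of nullable non-terminals.

ε-productions: D → ε
So D is immediately nullable.
No further non-terminal can be added: every production for the remaining non-terminals contains a terminal or a non-nullable non-terminal.
Nullable = { 'D' }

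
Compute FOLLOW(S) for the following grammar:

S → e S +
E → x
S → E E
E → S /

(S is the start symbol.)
S is the start symbol, so $ ∈ FOLLOW(S).
In S → e S +: S is followed by '+', add FIRST('+') \ {ε} = { '+' }
In E → S /: S is followed by '/', add FIRST('/') \ {ε} = { '/' }

Taking the union: FOLLOW(S) = { $, '+', '/' }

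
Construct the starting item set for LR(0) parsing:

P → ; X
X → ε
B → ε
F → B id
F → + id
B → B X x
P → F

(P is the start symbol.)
First, augment the grammar with P' → P
I₀ = CLOSURE({ [P' → . P] }):
  [P' → . P] has the dot before P: add [P → . ; X], [P → . F]
  [P → . F] has the dot before F: add [F → . B id], [F → . + id]
  [F → . B id] has the dot before B: add [B → .], [B → . B X x]
No further items can be added.

I₀ = { [B → . B X x], [B → .], [F → . + id], [F → . B id], [P → . ; X], [P → . F], [P' → . P] }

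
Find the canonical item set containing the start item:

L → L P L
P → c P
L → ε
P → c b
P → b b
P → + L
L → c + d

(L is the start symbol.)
{ [L → . L P L], [L → . c + d], [L → .], [L' → . L] }

First, augment the grammar with L' → L
I₀ = CLOSURE({ [L' → . L] }):
  [L' → . L] has the dot before L: add [L → . L P L], [L → .], [L → . c + d]
No further items can be added.

I₀ = { [L → . L P L], [L → . c + d], [L → .], [L' → . L] }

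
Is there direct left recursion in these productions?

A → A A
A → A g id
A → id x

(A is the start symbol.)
Direct left recursion occurs when N → N α for some non-terminal N (the right-hand side begins with the left-hand side itself).

A → A A: LEFT RECURSIVE (starts with A)
A → A g id: LEFT RECURSIVE (starts with A)
A → id x: starts with id

The grammar has direct left recursion on: A.

Answer: Yes, A is left-recursive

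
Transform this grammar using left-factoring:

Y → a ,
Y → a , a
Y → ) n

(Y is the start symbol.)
Y → a , Y'
Y' → ε
Y' → a
Y → ) n

Left-factoring transforms A → αβ₁ | αβ₂ into A → αA' and A' → β₁ | β₂
(α is the longest common prefix among the alternatives). Repeat until
no nonterminal has two alternatives with a common prefix.

Round 1: Y has alternatives sharing prefix 'a ,'. Introduce Y': Y → a , Y'
  Add: Y' → ε
  Add: Y' → a

No remaining common prefixes — done.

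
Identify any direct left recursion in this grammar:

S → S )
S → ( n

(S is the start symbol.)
Yes, S is left-recursive

Direct left recursion occurs when N → N α for some non-terminal N (the right-hand side begins with the left-hand side itself).

S → S ): LEFT RECURSIVE (starts with S)
S → ( n: starts with '('

The grammar has direct left recursion on: S.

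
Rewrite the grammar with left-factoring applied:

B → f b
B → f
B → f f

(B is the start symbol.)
B → f B'
B' → b
B' → ε
B' → f

Left-factoring transforms A → αβ₁ | αβ₂ into A → αA' and A' → β₁ | β₂
(α is the longest common prefix among the alternatives). Repeat until
no nonterminal has two alternatives with a common prefix.

Round 1: B has alternatives sharing prefix 'f'. Introduce B': B → f B'
  Add: B' → b
  Add: B' → ε
  Add: B' → f

No remaining common prefixes — done.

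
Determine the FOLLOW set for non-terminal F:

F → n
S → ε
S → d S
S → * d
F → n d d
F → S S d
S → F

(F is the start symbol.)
{ $, '*', 'd', 'n' }

F is the start symbol, so $ ∈ FOLLOW(F).
In S → F: F is at the end, add FOLLOW(S)

The FOLLOW sets referred to above (computed the same way, to a fixed point):
  FOLLOW(S) = { '*', 'd', 'n' }

Taking the union: FOLLOW(F) = { $, '*', 'd', 'n' }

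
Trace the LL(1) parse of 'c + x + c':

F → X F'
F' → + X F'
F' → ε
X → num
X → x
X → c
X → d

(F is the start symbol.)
LL(1) parsing maintains a stack (initially the start symbol over $) and the input. At each step: if the stack top is a terminal, match it against the current input token; if it is a non-terminal N, replace it with the RHS of M[N, lookahead] (the unique production whose predict set contains the lookahead).

Stack is shown with the top on the left.

Stack     Input        Action
-----------------------------
F $       c + x + c $  output F → X F'
X F' $    c + x + c $  output X → c
c F' $    c + x + c $  match 'c'
F' $      + x + c $    output F' → + X F'
+ X F' $  + x + c $    match '+'
X F' $    x + c $      output X → x
x F' $    x + c $      match 'x'
F' $      + c $        output F' → + X F'
+ X F' $  + c $        match '+'
X F' $    c $          output X → c
c F' $    c $          match 'c'
F' $      $            output F' → ε
$         $            accept

The string is accepted.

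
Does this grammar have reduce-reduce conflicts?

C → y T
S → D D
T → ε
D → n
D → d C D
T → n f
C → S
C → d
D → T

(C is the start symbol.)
A reduce-reduce conflict occurs when an LR(0) state has two complete items [A → α .] and [B → β .] — both call for a reduction, and with no lookahead the parser cannot choose between them.

Augment with C' → C and build the canonical LR(0) collection (I0 = CLOSURE({[C' → . C]}), then GOTO on every symbol after a dot until no new states appear). It has 15 states:
  I0: { [C → . S], [C → . d], [C → . y T], [C' → . C], [D → . T], [D → . d C D], [D → . n], [S → . D D], [T → . n f], [T → .] }  — shift, reduce
  I1: { [C' → C .] }  — accept
  I2: { [D → . T], [D → . d C D], [D → . n], [S → D . D], [T → . n f], [T → .] }  — shift, reduce
  I3: { [C → S .] }  — reduce
  I4: { [D → T .] }  — reduce
  I5: { [C → . S], [C → . d], [C → . y T], [C → d .], [D → . T], [D → . d C D], [D → . n], [D → d . C D], [S → . D D], [T → . n f], [T → .] }  — shift, 2 reduces
  I6: { [D → n .], [T → n . f] }  — shift, reduce
  I7: { [C → y . T], [T → . n f], [T → .] }  — shift, reduce
  I8: { [C → y T .] }  — reduce
  I9: { [T → n . f] }  — shift
  I10: { [T → n f .] }  — reduce
  I11: { [D → . T], [D → . d C D], [D → . n], [D → d C . D], [T → . n f], [T → .] }  — shift, reduce
  I12: { [D → d C D .] }  — reduce
  I13: { [C → . S], [C → . d], [C → . y T], [D → . T], [D → . d C D], [D → . n], [D → d . C D], [S → . D D], [T → . n f], [T → .] }  — shift, reduce
  I14: { [S → D D .] }  — reduce

I5 contains complete items [C → d .], [T → .] — reduce-reduce conflict.

Answer: Yes — I5: [C → d .] vs [T → .]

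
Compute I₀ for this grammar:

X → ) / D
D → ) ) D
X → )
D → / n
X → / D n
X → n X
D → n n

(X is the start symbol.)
{ [X → . ) / D], [X → . )], [X → . / D n], [X → . n X], [X' → . X] }

First, augment the grammar with X' → X
I₀ = CLOSURE({ [X' → . X] }):
  [X' → . X] has the dot before X: add [X → . ) / D], [X → . )], [X → . / D n], [X → . n X]
No further items can be added.

I₀ = { [X → . ) / D], [X → . )], [X → . / D n], [X → . n X], [X' → . X] }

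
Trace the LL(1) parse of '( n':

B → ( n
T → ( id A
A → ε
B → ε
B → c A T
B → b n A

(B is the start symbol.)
Stack is shown with the top on the left.

Stack  Input  Action
--------------------
B $    ( n $  output B → ( n
( n $  ( n $  match '('
n $    n $    match 'n'
$      $      accept

The string is accepted.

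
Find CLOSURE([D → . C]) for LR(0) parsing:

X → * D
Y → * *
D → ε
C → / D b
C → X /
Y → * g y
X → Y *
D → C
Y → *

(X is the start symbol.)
{ [C → . / D b], [C → . X /], [D → . C], [X → . * D], [X → . Y *], [Y → . * *], [Y → . * g y], [Y → . *] }

To compute CLOSURE, for each item [A → α.Bβ] where B is a non-terminal, add [B → .γ] for all productions B → γ; repeat for the newly added items until nothing changes.

Start with: [D → . C]
  [D → . C] has the dot before C: add [C → . / D b], [C → . X /]
  [C → . X /] has the dot before X: add [X → . * D], [X → . Y *]
  [X → . Y *] has the dot before Y: add [Y → . * *], [Y → . * g y], [Y → . *]
No further items can be added.

CLOSURE = { [C → . / D b], [C → . X /], [D → . C], [X → . * D], [X → . Y *], [Y → . * *], [Y → . * g y], [Y → . *] }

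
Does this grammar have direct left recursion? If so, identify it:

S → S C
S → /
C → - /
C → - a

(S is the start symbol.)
Yes, S is left-recursive

S → S C: LEFT RECURSIVE (starts with S)
S → /: starts with '/'
C → - /: starts with '-'
C → - a: starts with '-'

The grammar has direct left recursion on: S.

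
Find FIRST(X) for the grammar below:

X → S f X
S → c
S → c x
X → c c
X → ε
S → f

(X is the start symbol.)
{ 'c', 'f', ε }

To compute FIRST(X), examine every production with X on the left-hand side, reading each right-hand side left to right until a non-nullable symbol is reached.

FIRST sets of the other non-terminals involved (by the same procedure, iterated to a fixed point):
  FIRST(S) = { 'c', 'f' }

From X → S f X:
  - S is a non-terminal: add FIRST(S) \ {ε} = { 'c', 'f' }
    S is not nullable, so stop
From X → c c:
  - c is a terminal: add 'c' and stop
From X → ε:
  - ε-production, so ε ∈ FIRST(X)

Collecting: FIRST(X) = { 'c', 'f', ε }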